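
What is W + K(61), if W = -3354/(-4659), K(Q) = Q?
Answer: 95851/1553 ≈ 61.720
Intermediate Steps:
W = 1118/1553 (W = -3354*(-1/4659) = 1118/1553 ≈ 0.71990)
W + K(61) = 1118/1553 + 61 = 95851/1553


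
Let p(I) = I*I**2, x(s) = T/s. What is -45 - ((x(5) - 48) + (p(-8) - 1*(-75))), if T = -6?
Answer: 2206/5 ≈ 441.20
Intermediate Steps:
x(s) = -6/s
p(I) = I**3
-45 - ((x(5) - 48) + (p(-8) - 1*(-75))) = -45 - ((-6/5 - 48) + ((-8)**3 - 1*(-75))) = -45 - ((-6*1/5 - 48) + (-512 + 75)) = -45 - ((-6/5 - 48) - 437) = -45 - (-246/5 - 437) = -45 - 1*(-2431/5) = -45 + 2431/5 = 2206/5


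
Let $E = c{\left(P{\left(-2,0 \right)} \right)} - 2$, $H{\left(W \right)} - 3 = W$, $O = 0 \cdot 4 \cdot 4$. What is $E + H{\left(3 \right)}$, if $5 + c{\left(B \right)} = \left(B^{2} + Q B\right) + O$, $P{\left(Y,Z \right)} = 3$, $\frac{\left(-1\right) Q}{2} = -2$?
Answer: $20$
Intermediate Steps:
$Q = 4$ ($Q = \left(-2\right) \left(-2\right) = 4$)
$O = 0$ ($O = 0 \cdot 4 = 0$)
$c{\left(B \right)} = -5 + B^{2} + 4 B$ ($c{\left(B \right)} = -5 + \left(\left(B^{2} + 4 B\right) + 0\right) = -5 + \left(B^{2} + 4 B\right) = -5 + B^{2} + 4 B$)
$H{\left(W \right)} = 3 + W$
$E = 14$ ($E = \left(-5 + 3^{2} + 4 \cdot 3\right) - 2 = \left(-5 + 9 + 12\right) - 2 = 16 - 2 = 14$)
$E + H{\left(3 \right)} = 14 + \left(3 + 3\right) = 14 + 6 = 20$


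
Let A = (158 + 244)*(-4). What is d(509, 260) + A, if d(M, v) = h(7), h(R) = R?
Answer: -1601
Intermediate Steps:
d(M, v) = 7
A = -1608 (A = 402*(-4) = -1608)
d(509, 260) + A = 7 - 1608 = -1601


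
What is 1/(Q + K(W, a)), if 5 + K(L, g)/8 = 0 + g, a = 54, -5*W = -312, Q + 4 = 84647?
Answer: 1/85035 ≈ 1.1760e-5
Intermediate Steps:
Q = 84643 (Q = -4 + 84647 = 84643)
W = 312/5 (W = -⅕*(-312) = 312/5 ≈ 62.400)
K(L, g) = -40 + 8*g (K(L, g) = -40 + 8*(0 + g) = -40 + 8*g)
1/(Q + K(W, a)) = 1/(84643 + (-40 + 8*54)) = 1/(84643 + (-40 + 432)) = 1/(84643 + 392) = 1/85035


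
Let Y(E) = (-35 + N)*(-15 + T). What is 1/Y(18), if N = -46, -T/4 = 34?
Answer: 1/12231 ≈ 8.1759e-5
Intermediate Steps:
T = -136 (T = -4*34 = -136)
Y(E) = 12231 (Y(E) = (-35 - 46)*(-15 - 136) = -81*(-151) = 12231)
1/Y(18) = 1/12231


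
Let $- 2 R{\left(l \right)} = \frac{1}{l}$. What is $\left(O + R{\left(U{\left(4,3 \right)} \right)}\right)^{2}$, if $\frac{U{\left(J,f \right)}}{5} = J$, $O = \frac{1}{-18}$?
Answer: $\frac{841}{129600} \approx 0.0064892$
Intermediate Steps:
$O = - \frac{1}{18} \approx -0.055556$
$U{\left(J,f \right)} = 5 J$
$R{\left(l \right)} = - \frac{1}{2 l}$
$\left(O + R{\left(U{\left(4,3 \right)} \right)}\right)^{2} = \left(- \frac{1}{18} - \frac{1}{2 \cdot 5 \cdot 4}\right)^{2} = \left(- \frac{1}{18} - \frac{1}{2 \cdot 20}\right)^{2} = \left(- \frac{1}{18} - \frac{1}{40}\right)^{2} = \left(- \frac{29}{360}\right)^{2} = \frac{841}{129600}$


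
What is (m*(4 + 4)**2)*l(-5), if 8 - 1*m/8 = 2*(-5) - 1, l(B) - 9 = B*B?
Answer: 330752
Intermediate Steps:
l(B) = 9 + B**2 (l(B) = 9 + B*B = 9 + B**2)
m = 152 (m = 64 - 8*(2*(-5) - 1) = 64 - 8*(-10 - 1) = 64 - 8*(-11) = 64 + 88 = 152)
(m*(4 + 4)**2)*l(-5) = (152*(4 + 4)**2)*(9 + (-5)**2) = (152*8**2)*(9 + 25) = (152*64)*34 = 9728*34 = 330752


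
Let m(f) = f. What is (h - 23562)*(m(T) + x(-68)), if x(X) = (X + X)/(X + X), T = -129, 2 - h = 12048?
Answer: 4557824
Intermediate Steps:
h = -12046 (h = 2 - 1*12048 = 2 - 12048 = -12046)
x(X) = 1 (x(X) = (2*X)/((2*X)) = (2*X)*(1/(2*X)) = 1)
(h - 23562)*(m(T) + x(-68)) = (-12046 - 23562)*(-129 + 1) = -35608*(-128) = 4557824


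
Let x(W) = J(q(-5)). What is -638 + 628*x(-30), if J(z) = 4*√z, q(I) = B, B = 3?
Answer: -638 + 2512*√3 ≈ 3712.9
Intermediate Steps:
q(I) = 3
x(W) = 4*√3
-638 + 628*x(-30) = -638 + 628*(4*√3) = -638 + 2512*√3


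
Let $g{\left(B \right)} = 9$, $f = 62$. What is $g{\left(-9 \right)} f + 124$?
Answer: $682$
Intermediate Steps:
$g{\left(-9 \right)} f + 124 = 9 \cdot 62 + 124 = 558 + 124 = 682$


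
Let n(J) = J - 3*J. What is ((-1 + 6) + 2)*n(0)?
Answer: 0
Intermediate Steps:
n(J) = -2*J
((-1 + 6) + 2)*n(0) = ((-1 + 6) + 2)*(-2*0) = (5 + 2)*0 = 7*0 = 0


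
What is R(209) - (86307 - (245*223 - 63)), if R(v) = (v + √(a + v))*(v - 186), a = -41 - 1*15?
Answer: -26928 + 69*√17 ≈ -26644.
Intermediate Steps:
a = -56 (a = -41 - 15 = -56)
R(v) = (-186 + v)*(v + √(-56 + v)) (R(v) = (v + √(-56 + v))*(v - 186) = (v + √(-56 + v))*(-186 + v) = (-186 + v)*(v + √(-56 + v)))
R(209) - (86307 - (245*223 - 63)) = (209² - 186*209 - 186*√(-56 + 209) + 209*√(-56 + 209)) - (86307 - (245*223 - 63)) = (43681 - 38874 - 558*√17 + 209*√153) - (86307 - (54635 - 63)) = (43681 - 38874 - 558*√17 + 209*(3*√17)) - (86307 - 1*54572) = (43681 - 38874 - 558*√17 + 627*√17) - (86307 - 54572) = (4807 + 69*√17) - 1*31735 = (4807 + 69*√17) - 31735 = -26928 + 69*√17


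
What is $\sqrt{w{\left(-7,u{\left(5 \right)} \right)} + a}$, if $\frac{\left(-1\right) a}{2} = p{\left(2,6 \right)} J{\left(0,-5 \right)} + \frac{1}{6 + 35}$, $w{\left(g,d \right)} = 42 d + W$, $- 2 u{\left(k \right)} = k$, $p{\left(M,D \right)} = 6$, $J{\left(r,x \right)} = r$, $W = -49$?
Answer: $\frac{2 i \sqrt{64739}}{41} \approx 12.412 i$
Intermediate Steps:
$u{\left(k \right)} = - \frac{k}{2}$
$w{\left(g,d \right)} = -49 + 42 d$ ($w{\left(g,d \right)} = 42 d - 49 = -49 + 42 d$)
$a = - \frac{2}{41}$ ($a = - 2 \left(6 \cdot 0 + \frac{1}{6 + 35}\right) = - 2 \left(0 + \frac{1}{41}\right) = \left(-2\right) \frac{1}{41} = - \frac{2}{41} \approx -0.048781$)
$\sqrt{w{\left(-7,u{\left(5 \right)} \right)} + a} = \sqrt{\left(-49 + 42 \left(\left(- \frac{1}{2}\right) 5\right)\right) - \frac{2}{41}} = \sqrt{\left(-49 + 42 \left(- \frac{5}{2}\right)\right) - \frac{2}{41}} = \sqrt{\left(-49 - 105\right) - \frac{2}{41}} = \sqrt{-154 - \frac{2}{41}} = \sqrt{- \frac{6316}{41}} = \frac{2 i \sqrt{64739}}{41}$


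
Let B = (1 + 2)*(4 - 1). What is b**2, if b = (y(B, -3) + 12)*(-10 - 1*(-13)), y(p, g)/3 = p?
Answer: 13689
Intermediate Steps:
B = 9 (B = 3*3 = 9)
y(p, g) = 3*p
b = 117 (b = (3*9 + 12)*(-10 - 1*(-13)) = (27 + 12)*(-10 + 13) = 39*3 = 117)
b**2 = 117**2 = 13689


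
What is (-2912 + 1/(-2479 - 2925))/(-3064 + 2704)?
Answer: 5245483/648480 ≈ 8.0889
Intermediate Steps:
(-2912 + 1/(-2479 - 2925))/(-3064 + 2704) = (-2912 + 1/(-5404))/(-360) = (-2912 - 1/5404)*(-1/360) = -15736449/5404*(-1/360) = 5245483/648480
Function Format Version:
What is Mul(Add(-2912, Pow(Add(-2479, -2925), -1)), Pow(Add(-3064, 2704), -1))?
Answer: Rational(5245483, 648480) ≈ 8.0889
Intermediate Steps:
Mul(Add(-2912, Pow(Add(-2479, -2925), -1)), Pow(Add(-3064, 2704), -1)) = Mul(Add(-2912, Pow(-5404, -1)), Pow(-360, -1)) = Mul(Add(-2912, Rational(-1, 5404)), Rational(-1, 360)) = Mul(Rational(-15736449, 5404), Rational(-1, 360)) = Rational(5245483, 648480)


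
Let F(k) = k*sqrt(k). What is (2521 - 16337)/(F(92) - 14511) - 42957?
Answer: -9011767146405/209790433 + 2542144*sqrt(23)/209790433 ≈ -42956.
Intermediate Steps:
F(k) = k**(3/2)
(2521 - 16337)/(F(92) - 14511) - 42957 = (2521 - 16337)/(92**(3/2) - 14511) - 42957 = -13816/(184*sqrt(23) - 14511) - 42957 = -13816/(-14511 + 184*sqrt(23)) - 42957 = -42957 - 13816/(-14511 + 184*sqrt(23))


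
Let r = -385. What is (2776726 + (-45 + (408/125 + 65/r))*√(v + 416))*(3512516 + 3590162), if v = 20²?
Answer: 19722190672228 - 1041727828528*√51/875 ≈ 1.9714e+13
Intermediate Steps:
v = 400
(2776726 + (-45 + (408/125 + 65/r))*√(v + 416))*(3512516 + 3590162) = (2776726 + (-45 + (408/125 + 65/(-385)))*√(400 + 416))*(3512516 + 3590162) = (2776726 + (-45 + (408*(1/125) + 65*(-1/385)))*√816)*7102678 = (2776726 + (-45 + (408/125 - 13/77))*(4*√51))*7102678 = (2776726 + (-45 + 29791/9625)*(4*√51))*7102678 = (2776726 - 1613336*√51/9625)*7102678 = 19722190672228 - 1041727828528*√51/875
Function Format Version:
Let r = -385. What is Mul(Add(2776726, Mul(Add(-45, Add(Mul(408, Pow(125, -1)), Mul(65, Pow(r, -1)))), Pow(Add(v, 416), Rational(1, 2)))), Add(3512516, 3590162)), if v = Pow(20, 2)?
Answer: Add(19722190672228, Mul(Rational(-1041727828528, 875), Pow(51, Rational(1, 2)))) ≈ 1.9714e+13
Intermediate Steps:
v = 400
Mul(Add(2776726, Mul(Add(-45, Add(Mul(408, Pow(125, -1)), Mul(65, Pow(r, -1)))), Pow(Add(v, 416), Rational(1, 2)))), Add(3512516, 3590162)) = Mul(Add(2776726, Mul(Add(-45, Add(Mul(408, Pow(125, -1)), Mul(65, Pow(-385, -1)))), Pow(Add(400, 416), Rational(1, 2)))), Add(3512516, 3590162)) = Mul(Add(2776726, Mul(Add(-45, Add(Mul(408, Rational(1, 125)), Mul(65, Rational(-1, 385)))), Pow(816, Rational(1, 2)))), 7102678) = Mul(Add(2776726, Mul(Add(-45, Add(Rational(408, 125), Rational(-13, 77))), Mul(4, Pow(51, Rational(1, 2))))), 7102678) = Mul(Add(2776726, Mul(Add(-45, Rational(29791, 9625)), Mul(4, Pow(51, Rational(1, 2))))), 7102678) = Mul(Add(2776726, Mul(Rational(-403334, 9625), Mul(4, Pow(51, Rational(1, 2))))), 7102678) = Mul(Add(2776726, Mul(Rational(-1613336, 9625), Pow(51, Rational(1, 2)))), 7102678) = Add(19722190672228, Mul(Rational(-1041727828528, 875), Pow(51, Rational(1, 2))))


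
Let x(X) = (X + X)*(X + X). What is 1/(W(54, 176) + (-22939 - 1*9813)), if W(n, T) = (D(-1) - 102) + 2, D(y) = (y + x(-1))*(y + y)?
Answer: -1/32858 ≈ -3.0434e-5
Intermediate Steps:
x(X) = 4*X² (x(X) = (2*X)*(2*X) = 4*X²)
D(y) = 2*y*(4 + y) (D(y) = (y + 4*(-1)²)*(y + y) = (y + 4*1)*(2*y) = (y + 4)*(2*y) = (4 + y)*(2*y) = 2*y*(4 + y))
W(n, T) = -106 (W(n, T) = (2*(-1)*(4 - 1) - 102) + 2 = (2*(-1)*3 - 102) + 2 = (-6 - 102) + 2 = -108 + 2 = -106)
1/(W(54, 176) + (-22939 - 1*9813)) = 1/(-106 + (-22939 - 1*9813)) = 1/(-106 + (-22939 - 9813)) = 1/(-106 - 32752) = 1/(-32858) = -1/32858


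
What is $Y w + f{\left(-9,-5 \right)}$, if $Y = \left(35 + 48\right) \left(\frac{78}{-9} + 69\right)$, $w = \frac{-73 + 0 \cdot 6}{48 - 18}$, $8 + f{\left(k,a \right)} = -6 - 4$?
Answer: $- \frac{1098299}{90} \approx -12203.0$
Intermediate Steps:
$f{\left(k,a \right)} = -18$ ($f{\left(k,a \right)} = -8 - 10 = -18$)
$w = - \frac{73}{30}$ ($w = \frac{-73 + 0}{30} = \left(-73\right) \frac{1}{30} = - \frac{73}{30} \approx -2.4333$)
$Y = \frac{15023}{3}$ ($Y = 83 \left(78 \left(- \frac{1}{9}\right) + 69\right) = 83 \left(- \frac{26}{3} + 69\right) = 83 \cdot \frac{181}{3} = \frac{15023}{3} \approx 5007.7$)
$Y w + f{\left(-9,-5 \right)} = \frac{15023}{3} \left(- \frac{73}{30}\right) - 18 = - \frac{1096679}{90} - 18 = - \frac{1098299}{90}$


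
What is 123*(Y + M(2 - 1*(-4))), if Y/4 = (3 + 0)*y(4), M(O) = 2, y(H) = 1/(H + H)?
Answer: 861/2 ≈ 430.50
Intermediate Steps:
y(H) = 1/(2*H)
Y = 3/2 (Y = 4*((3 + 0)*((½)/4)) = 4*(3*((½)*(¼))) = 4*(3*(⅛)) = 4*(3/8) = 3/2 ≈ 1.5000)
123*(Y + M(2 - 1*(-4))) = 123*(3/2 + 2) = 123*(7/2) = 861/2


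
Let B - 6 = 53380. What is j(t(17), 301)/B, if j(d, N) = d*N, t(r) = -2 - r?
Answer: -5719/53386 ≈ -0.10713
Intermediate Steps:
j(d, N) = N*d
B = 53386 (B = 6 + 53380 = 53386)
j(t(17), 301)/B = (301*(-2 - 1*17))/53386 = (301*(-2 - 17))*(1/53386) = (301*(-19))*(1/53386) = -5719*1/53386 = -5719/53386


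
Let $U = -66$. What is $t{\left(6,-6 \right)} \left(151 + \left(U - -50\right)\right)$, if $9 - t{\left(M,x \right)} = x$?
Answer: $2025$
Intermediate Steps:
$t{\left(M,x \right)} = 9 - x$
$t{\left(6,-6 \right)} \left(151 + \left(U - -50\right)\right) = \left(9 - -6\right) \left(151 - 16\right) = \left(9 + 6\right) \left(151 + \left(-66 + 50\right)\right) = 15 \left(151 - 16\right) = 15 \cdot 135 = 2025$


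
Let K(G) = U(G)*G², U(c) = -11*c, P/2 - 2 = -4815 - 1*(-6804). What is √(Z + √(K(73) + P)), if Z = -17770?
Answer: √(-17770 + I*√4275205) ≈ 7.7424 + 133.53*I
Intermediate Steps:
P = 3982 (P = 4 + 2*(-4815 - 1*(-6804)) = 4 + 2*(-4815 + 6804) = 4 + 2*1989 = 4 + 3978 = 3982)
K(G) = -11*G³ (K(G) = (-11*G)*G² = -11*G³)
√(Z + √(K(73) + P)) = √(-17770 + √(-11*73³ + 3982)) = √(-17770 + √(-11*389017 + 3982)) = √(-17770 + √(-4279187 + 3982)) = √(-17770 + √(-4275205)) = √(-17770 + I*√4275205)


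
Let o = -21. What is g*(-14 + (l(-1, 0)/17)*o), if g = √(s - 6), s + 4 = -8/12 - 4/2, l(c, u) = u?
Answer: -14*I*√114/3 ≈ -49.826*I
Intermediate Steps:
s = -20/3 (s = -4 + (-8/12 - 4/2) = -4 + (-8*1/12 - 4*½) = -4 + (-⅔ - 2) = -4 - 8/3 = -20/3 ≈ -6.6667)
g = I*√114/3 (g = √(-20/3 - 6) = √(-38/3) = I*√114/3 ≈ 3.559*I)
g*(-14 + (l(-1, 0)/17)*o) = (I*√114/3)*(-14 + (0/17)*(-21)) = (I*√114/3)*(-14 + (0*(1/17))*(-21)) = (I*√114/3)*(-14 + 0*(-21)) = (I*√114/3)*(-14 + 0) = (I*√114/3)*(-14) = -14*I*√114/3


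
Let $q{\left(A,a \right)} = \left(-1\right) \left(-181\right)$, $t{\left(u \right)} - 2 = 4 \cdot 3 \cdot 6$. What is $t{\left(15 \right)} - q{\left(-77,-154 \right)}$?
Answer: $-107$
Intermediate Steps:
$t{\left(u \right)} = 74$ ($t{\left(u \right)} = 2 + 4 \cdot 3 \cdot 6 = 2 + 12 \cdot 6 = 2 + 72 = 74$)
$q{\left(A,a \right)} = 181$
$t{\left(15 \right)} - q{\left(-77,-154 \right)} = 74 - 181 = -107$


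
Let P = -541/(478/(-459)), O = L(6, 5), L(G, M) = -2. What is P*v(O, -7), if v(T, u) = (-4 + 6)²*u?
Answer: -3476466/239 ≈ -14546.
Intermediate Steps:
O = -2
v(T, u) = 4*u (v(T, u) = 2²*u = 4*u)
P = 248319/478 (P = -541/(478*(-1/459)) = -541/(-478/459) = -541*(-459/478) = 248319/478 ≈ 519.50)
P*v(O, -7) = 248319*(4*(-7))/478 = (248319/478)*(-28) = -3476466/239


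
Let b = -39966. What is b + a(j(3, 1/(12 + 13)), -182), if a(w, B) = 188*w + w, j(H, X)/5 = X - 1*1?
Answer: -204366/5 ≈ -40873.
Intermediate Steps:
j(H, X) = -5 + 5*X (j(H, X) = 5*(X - 1*1) = 5*(X - 1) = 5*(-1 + X) = -5 + 5*X)
a(w, B) = 189*w
b + a(j(3, 1/(12 + 13)), -182) = -39966 + 189*(-5 + 5/(12 + 13)) = -39966 + 189*(-5 + 5/25) = -39966 + 189*(-5 + 5*(1/25)) = -39966 + 189*(-5 + ⅕) = -39966 + 189*(-24/5) = -39966 - 4536/5 = -204366/5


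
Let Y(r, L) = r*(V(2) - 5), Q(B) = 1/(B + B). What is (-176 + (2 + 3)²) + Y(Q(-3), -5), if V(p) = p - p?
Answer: -901/6 ≈ -150.17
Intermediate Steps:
Q(B) = 1/(2*B)
V(p) = 0
Y(r, L) = -5*r (Y(r, L) = r*(0 - 5) = r*(-5) = -5*r)
(-176 + (2 + 3)²) + Y(Q(-3), -5) = (-176 + (2 + 3)²) - 5/(2*(-3)) = (-176 + 5²) - 5*(-1)/(2*3) = (-176 + 25) - 5*(-⅙) = -151 + ⅚ = -901/6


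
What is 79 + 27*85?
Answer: 2374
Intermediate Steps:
79 + 27*85 = 79 + 2295 = 2374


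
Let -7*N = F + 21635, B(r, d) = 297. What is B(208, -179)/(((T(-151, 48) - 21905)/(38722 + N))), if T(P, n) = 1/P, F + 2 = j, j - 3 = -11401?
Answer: -354453021/701624 ≈ -505.19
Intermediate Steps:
j = -11398 (j = 3 - 11401 = -11398)
F = -11400 (F = -2 - 11398 = -11400)
N = -10235/7 (N = -(-11400 + 21635)/7 = -1/7*10235 = -10235/7 ≈ -1462.1)
B(208, -179)/(((T(-151, 48) - 21905)/(38722 + N))) = 297/(((1/(-151) - 21905)/(38722 - 10235/7))) = 297/(((-1/151 - 21905)/(260819/7))) = 297/((-3307656/151*7/260819)) = 297/(-23153592/39383669) = 297*(-39383669/23153592) = -354453021/701624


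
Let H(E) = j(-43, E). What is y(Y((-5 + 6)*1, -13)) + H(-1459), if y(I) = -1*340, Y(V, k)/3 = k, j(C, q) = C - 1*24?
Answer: -407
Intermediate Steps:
j(C, q) = -24 + C (j(C, q) = C - 24 = -24 + C)
Y(V, k) = 3*k
H(E) = -67 (H(E) = -24 - 43 = -67)
y(I) = -340
y(Y((-5 + 6)*1, -13)) + H(-1459) = -340 - 67 = -407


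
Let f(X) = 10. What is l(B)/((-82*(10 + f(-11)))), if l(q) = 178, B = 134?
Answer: -89/820 ≈ -0.10854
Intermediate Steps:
l(B)/((-82*(10 + f(-11)))) = 178/((-82*(10 + 10))) = 178/((-82*20)) = 178/(-1640) = 178*(-1/1640) = -89/820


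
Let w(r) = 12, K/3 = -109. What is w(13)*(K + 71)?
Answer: -3072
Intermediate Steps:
K = -327 (K = 3*(-109) = -327)
w(13)*(K + 71) = 12*(-327 + 71) = 12*(-256) = -3072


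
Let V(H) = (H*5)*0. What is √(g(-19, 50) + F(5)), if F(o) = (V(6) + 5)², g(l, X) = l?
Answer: √6 ≈ 2.4495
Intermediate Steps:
V(H) = 0 (V(H) = (5*H)*0 = 0)
F(o) = 25 (F(o) = (0 + 5)² = 5² = 25)
√(g(-19, 50) + F(5)) = √(-19 + 25) = √6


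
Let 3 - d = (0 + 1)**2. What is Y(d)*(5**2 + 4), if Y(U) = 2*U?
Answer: 116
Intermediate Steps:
d = 2 (d = 3 - (0 + 1)**2 = 3 - 1*1**2 = 3 - 1*1 = 3 - 1 = 2)
Y(d)*(5**2 + 4) = (2*2)*(5**2 + 4) = 4*(25 + 4) = 4*29 = 116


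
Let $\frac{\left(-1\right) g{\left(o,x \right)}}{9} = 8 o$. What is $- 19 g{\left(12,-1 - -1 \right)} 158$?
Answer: $2593728$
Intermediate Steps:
$g{\left(o,x \right)} = - 72 o$ ($g{\left(o,x \right)} = - 9 \cdot 8 o = - 72 o$)
$- 19 g{\left(12,-1 - -1 \right)} 158 = - 19 \left(\left(-72\right) 12\right) 158 = \left(-19\right) \left(-864\right) 158 = 16416 \cdot 158 = 2593728$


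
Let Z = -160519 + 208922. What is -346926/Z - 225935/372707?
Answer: -140237680487/18040136921 ≈ -7.7737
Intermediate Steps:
Z = 48403
-346926/Z - 225935/372707 = -346926/48403 - 225935/372707 = -140237680487/18040136921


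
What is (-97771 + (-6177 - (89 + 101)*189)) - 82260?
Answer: -222118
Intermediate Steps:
(-97771 + (-6177 - (89 + 101)*189)) - 82260 = (-97771 + (-6177 - 190*189)) - 82260 = (-97771 + (-6177 - 1*35910)) - 82260 = (-97771 + (-6177 - 35910)) - 82260 = (-97771 - 42087) - 82260 = -139858 - 82260 = -222118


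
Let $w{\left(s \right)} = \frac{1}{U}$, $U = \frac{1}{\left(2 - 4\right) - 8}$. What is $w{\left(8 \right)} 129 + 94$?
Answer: $-1196$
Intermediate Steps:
$U = - \frac{1}{10}$ ($U = \frac{1}{\left(2 - 4\right) - 8} = \frac{1}{-2 - 8} = \frac{1}{-10} = - \frac{1}{10} \approx -0.1$)
$w{\left(s \right)} = -10$ ($w{\left(s \right)} = \frac{1}{- \frac{1}{10}} = -10$)
$w{\left(8 \right)} 129 + 94 = \left(-10\right) 129 + 94 = -1290 + 94 = -1196$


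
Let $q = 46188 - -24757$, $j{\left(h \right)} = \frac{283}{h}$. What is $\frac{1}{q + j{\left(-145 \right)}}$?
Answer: $\frac{145}{10286742} \approx 1.4096 \cdot 10^{-5}$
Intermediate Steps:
$q = 70945$ ($q = 46188 + 24757 = 70945$)
$\frac{1}{q + j{\left(-145 \right)}} = \frac{1}{70945 + \frac{283}{-145}} = \frac{1}{70945 + 283 \left(- \frac{1}{145}\right)} = \frac{1}{70945 - \frac{283}{145}} = \frac{1}{\frac{10286742}{145}} = \frac{145}{10286742}$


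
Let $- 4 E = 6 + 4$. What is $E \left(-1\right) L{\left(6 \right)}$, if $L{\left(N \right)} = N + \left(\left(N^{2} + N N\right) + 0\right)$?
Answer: $195$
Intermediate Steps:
$E = - \frac{5}{2}$ ($E = - \frac{6 + 4}{4} = \left(- \frac{1}{4}\right) 10 = - \frac{5}{2} \approx -2.5$)
$L{\left(N \right)} = N + 2 N^{2}$ ($L{\left(N \right)} = N + \left(\left(N^{2} + N^{2}\right) + 0\right) = N + \left(2 N^{2} + 0\right) = N + 2 N^{2}$)
$E \left(-1\right) L{\left(6 \right)} = \left(- \frac{5}{2}\right) \left(-1\right) 6 \left(1 + 2 \cdot 6\right) = \frac{5 \cdot 6 \left(1 + 12\right)}{2} = \frac{5 \cdot 6 \cdot 13}{2} = \frac{5}{2} \cdot 78 = 195$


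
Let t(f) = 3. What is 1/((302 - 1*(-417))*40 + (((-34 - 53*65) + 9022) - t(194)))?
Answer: 1/34300 ≈ 2.9155e-5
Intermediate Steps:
1/((302 - 1*(-417))*40 + (((-34 - 53*65) + 9022) - t(194))) = 1/((302 - 1*(-417))*40 + (((-34 - 53*65) + 9022) - 1*3)) = 1/((302 + 417)*40 + (((-34 - 3445) + 9022) - 3)) = 1/(719*40 + ((-3479 + 9022) - 3)) = 1/(28760 + (5543 - 3)) = 1/(28760 + 5540) = 1/34300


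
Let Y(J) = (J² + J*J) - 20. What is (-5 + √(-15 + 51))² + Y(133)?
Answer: 35359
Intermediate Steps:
Y(J) = -20 + 2*J² (Y(J) = (J² + J²) - 20 = 2*J² - 20 = -20 + 2*J²)
(-5 + √(-15 + 51))² + Y(133) = (-5 + √(-15 + 51))² + (-20 + 2*133²) = (-5 + √36)² + (-20 + 2*17689) = (-5 + 6)² + (-20 + 35378) = 1² + 35358 = 1 + 35358 = 35359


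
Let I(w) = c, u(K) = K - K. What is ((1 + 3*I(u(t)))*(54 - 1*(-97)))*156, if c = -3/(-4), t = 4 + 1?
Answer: 76557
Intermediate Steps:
t = 5
u(K) = 0
c = ¾ (c = -3*(-¼) = ¾ ≈ 0.75000)
I(w) = ¾
((1 + 3*I(u(t)))*(54 - 1*(-97)))*156 = ((1 + 3*(¾))*(54 - 1*(-97)))*156 = ((1 + 9/4)*(54 + 97))*156 = ((13/4)*151)*156 = (1963/4)*156 = 76557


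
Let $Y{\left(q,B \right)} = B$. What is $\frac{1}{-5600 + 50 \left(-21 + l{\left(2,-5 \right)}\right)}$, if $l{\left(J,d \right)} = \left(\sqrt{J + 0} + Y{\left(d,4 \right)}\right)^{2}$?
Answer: $- \frac{23}{130970} - \frac{4 \sqrt{2}}{327425} \approx -0.00019289$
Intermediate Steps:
$l{\left(J,d \right)} = \left(4 + \sqrt{J}\right)^{2}$ ($l{\left(J,d \right)} = \left(\sqrt{J + 0} + 4\right)^{2} = \left(\sqrt{J} + 4\right)^{2} = \left(4 + \sqrt{J}\right)^{2}$)
$\frac{1}{-5600 + 50 \left(-21 + l{\left(2,-5 \right)}\right)} = \frac{1}{-5600 + 50 \left(-21 + \left(4 + \sqrt{2}\right)^{2}\right)} = \frac{1}{-5600 - \left(1050 - 50 \left(4 + \sqrt{2}\right)^{2}\right)} = \frac{1}{-6650 + 50 \left(4 + \sqrt{2}\right)^{2}}$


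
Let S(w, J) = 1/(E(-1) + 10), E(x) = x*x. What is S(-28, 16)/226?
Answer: 1/2486 ≈ 0.00040225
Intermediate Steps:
E(x) = x**2
S(w, J) = 1/11 (S(w, J) = 1/((-1)**2 + 10) = 1/(1 + 10) = 1/11)
S(-28, 16)/226 = (1/11)/226 = (1/11)*(1/226) = 1/2486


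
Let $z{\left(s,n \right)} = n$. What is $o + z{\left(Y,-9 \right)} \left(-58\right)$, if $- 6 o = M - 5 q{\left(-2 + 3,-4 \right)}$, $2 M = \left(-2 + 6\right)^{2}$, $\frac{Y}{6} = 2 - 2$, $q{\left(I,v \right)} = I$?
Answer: $\frac{1043}{2} \approx 521.5$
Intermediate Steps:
$Y = 0$ ($Y = 6 \left(2 - 2\right) = 6 \cdot 0 = 0$)
$M = 8$ ($M = \frac{\left(-2 + 6\right)^{2}}{2} = \frac{4^{2}}{2} = \frac{1}{2} \cdot 16 = 8$)
$o = - \frac{1}{2}$ ($o = - \frac{8 - 5 \left(-2 + 3\right)}{6} = - \frac{8 - 5}{6} = \left(- \frac{1}{6}\right) 3 = - \frac{1}{2} \approx -0.5$)
$o + z{\left(Y,-9 \right)} \left(-58\right) = - \frac{1}{2} - -522 = - \frac{1}{2} + 522 = \frac{1043}{2}$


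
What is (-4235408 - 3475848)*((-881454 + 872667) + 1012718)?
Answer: -7741568947336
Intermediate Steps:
(-4235408 - 3475848)*((-881454 + 872667) + 1012718) = -7711256*(-8787 + 1012718) = -7711256*1003931 = -7741568947336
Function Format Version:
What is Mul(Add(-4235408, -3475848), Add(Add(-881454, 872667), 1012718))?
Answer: -7741568947336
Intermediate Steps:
Mul(Add(-4235408, -3475848), Add(Add(-881454, 872667), 1012718)) = Mul(-7711256, Add(-8787, 1012718)) = Mul(-7711256, 1003931) = -7741568947336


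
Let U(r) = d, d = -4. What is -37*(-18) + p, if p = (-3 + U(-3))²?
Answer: 715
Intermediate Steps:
U(r) = -4
p = 49 (p = (-3 - 4)² = (-7)² = 49)
-37*(-18) + p = -37*(-18) + 49 = 666 + 49 = 715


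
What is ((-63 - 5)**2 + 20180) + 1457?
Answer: 26261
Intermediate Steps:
((-63 - 5)**2 + 20180) + 1457 = ((-68)**2 + 20180) + 1457 = (4624 + 20180) + 1457 = 24804 + 1457 = 26261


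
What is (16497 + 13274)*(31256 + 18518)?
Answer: 1481821754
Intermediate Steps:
(16497 + 13274)*(31256 + 18518) = 29771*49774 = 1481821754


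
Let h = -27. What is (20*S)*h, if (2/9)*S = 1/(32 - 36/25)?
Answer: -30375/382 ≈ -79.516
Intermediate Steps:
S = 225/1528 (S = 9/(2*(32 - 36/25)) = 9/(2*(764/25)) = (9/2)*(25/764) = 225/1528 ≈ 0.14725)
(20*S)*h = (20*(225/1528))*(-27) = (1125/382)*(-27) = -30375/382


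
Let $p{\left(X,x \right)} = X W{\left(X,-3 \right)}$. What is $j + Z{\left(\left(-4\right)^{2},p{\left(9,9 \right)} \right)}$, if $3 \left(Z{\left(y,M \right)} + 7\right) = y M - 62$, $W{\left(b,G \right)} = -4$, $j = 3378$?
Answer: $\frac{9475}{3} \approx 3158.3$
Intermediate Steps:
$p{\left(X,x \right)} = - 4 X$ ($p{\left(X,x \right)} = X \left(-4\right) = - 4 X$)
$Z{\left(y,M \right)} = - \frac{83}{3} + \frac{M y}{3}$ ($Z{\left(y,M \right)} = -7 + \frac{y M - 62}{3} = -7 + \frac{M y - 62}{3} = -7 + \frac{-62 + M y}{3} = -7 + \left(- \frac{62}{3} + \frac{M y}{3}\right) = - \frac{83}{3} + \frac{M y}{3}$)
$j + Z{\left(\left(-4\right)^{2},p{\left(9,9 \right)} \right)} = 3378 + \left(- \frac{83}{3} + \frac{\left(-4\right) 9 \left(-4\right)^{2}}{3}\right) = 3378 + \left(- \frac{83}{3} + \frac{1}{3} \left(-36\right) 16\right) = 3378 - \frac{659}{3} = \frac{9475}{3}$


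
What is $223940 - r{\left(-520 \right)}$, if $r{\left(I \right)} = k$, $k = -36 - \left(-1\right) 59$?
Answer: $223917$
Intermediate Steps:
$k = 23$ ($k = -36 - -59 = -36 + 59 = 23$)
$r{\left(I \right)} = 23$
$223940 - r{\left(-520 \right)} = 223940 - 23 = 223917$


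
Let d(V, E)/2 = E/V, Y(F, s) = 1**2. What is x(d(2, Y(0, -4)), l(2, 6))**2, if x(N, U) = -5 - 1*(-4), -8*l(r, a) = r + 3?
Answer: 1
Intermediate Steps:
Y(F, s) = 1
l(r, a) = -3/8 - r/8 (l(r, a) = -(r + 3)/8 = -(3 + r)/8 = -3/8 - r/8)
d(V, E) = 2*E/V (d(V, E) = 2*(E/V) = 2*E/V)
x(N, U) = -1 (x(N, U) = -5 + 4 = -1)
x(d(2, Y(0, -4)), l(2, 6))**2 = (-1)**2 = 1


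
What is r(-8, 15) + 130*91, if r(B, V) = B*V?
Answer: 11710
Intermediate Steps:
r(-8, 15) + 130*91 = -8*15 + 130*91 = -120 + 11830 = 11710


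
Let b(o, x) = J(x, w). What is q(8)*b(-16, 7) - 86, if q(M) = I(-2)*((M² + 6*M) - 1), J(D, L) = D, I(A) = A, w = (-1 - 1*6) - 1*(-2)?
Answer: -1640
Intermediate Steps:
w = -5 (w = (-1 - 6) + 2 = -7 + 2 = -5)
b(o, x) = x
q(M) = 2 - 12*M - 2*M² (q(M) = -2*((M² + 6*M) - 1) = -2*(-1 + M² + 6*M) = 2 - 12*M - 2*M²)
q(8)*b(-16, 7) - 86 = (2 - 12*8 - 2*8²)*7 - 86 = (2 - 96 - 2*64)*7 - 86 = (2 - 96 - 128)*7 - 86 = -222*7 - 86 = -1554 - 86 = -1640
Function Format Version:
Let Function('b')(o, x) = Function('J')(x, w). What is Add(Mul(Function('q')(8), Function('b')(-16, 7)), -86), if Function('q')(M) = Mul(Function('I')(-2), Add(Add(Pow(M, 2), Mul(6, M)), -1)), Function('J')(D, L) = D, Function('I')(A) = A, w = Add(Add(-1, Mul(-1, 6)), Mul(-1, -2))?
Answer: -1640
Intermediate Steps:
w = -5 (w = Add(Add(-1, -6), 2) = Add(-7, 2) = -5)
Function('b')(o, x) = x
Function('q')(M) = Add(2, Mul(-12, M), Mul(-2, Pow(M, 2))) (Function('q')(M) = Mul(-2, Add(Add(Pow(M, 2), Mul(6, M)), -1)) = Mul(-2, Add(-1, Pow(M, 2), Mul(6, M))) = Add(2, Mul(-12, M), Mul(-2, Pow(M, 2))))
Add(Mul(Function('q')(8), Function('b')(-16, 7)), -86) = Add(Mul(Add(2, Mul(-12, 8), Mul(-2, Pow(8, 2))), 7), -86) = Add(Mul(Add(2, -96, Mul(-2, 64)), 7), -86) = Add(Mul(Add(2, -96, -128), 7), -86) = Add(Mul(-222, 7), -86) = Add(-1554, -86) = -1640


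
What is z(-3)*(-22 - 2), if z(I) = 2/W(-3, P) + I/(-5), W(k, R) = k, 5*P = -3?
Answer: 8/5 ≈ 1.6000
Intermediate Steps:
P = -⅗ (P = (⅕)*(-3) = -⅗ ≈ -0.60000)
z(I) = -⅔ - I/5 (z(I) = 2/(-3) + I/(-5) = 2*(-⅓) + I*(-⅕) = -⅔ - I/5)
z(-3)*(-22 - 2) = (-⅔ - ⅕*(-3))*(-22 - 2) = (-⅔ + ⅗)*(-24) = -1/15*(-24) = 8/5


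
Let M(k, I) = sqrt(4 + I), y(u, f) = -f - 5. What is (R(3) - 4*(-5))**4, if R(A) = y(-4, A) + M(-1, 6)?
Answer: (12 + sqrt(10))**4 ≈ 52852.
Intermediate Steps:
y(u, f) = -5 - f
R(A) = -5 + sqrt(10) - A (R(A) = (-5 - A) + sqrt(4 + 6) = (-5 - A) + sqrt(10) = -5 + sqrt(10) - A)
(R(3) - 4*(-5))**4 = ((-5 + sqrt(10) - 1*3) - 4*(-5))**4 = ((-5 + sqrt(10) - 3) + 20)**4 = ((-8 + sqrt(10)) + 20)**4 = (12 + sqrt(10))**4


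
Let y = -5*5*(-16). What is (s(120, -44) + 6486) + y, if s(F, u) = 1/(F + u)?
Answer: 523337/76 ≈ 6886.0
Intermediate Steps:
y = 400 (y = -25*(-16) = 400)
(s(120, -44) + 6486) + y = (1/(120 - 44) + 6486) + 400 = (1/76 + 6486) + 400 = 492937/76 + 400 = 523337/76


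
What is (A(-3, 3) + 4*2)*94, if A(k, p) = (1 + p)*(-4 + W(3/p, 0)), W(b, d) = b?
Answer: -376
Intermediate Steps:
A(k, p) = (1 + p)*(-4 + 3/p)
(A(-3, 3) + 4*2)*94 = ((-1 - 4*3 + 3/3) + 4*2)*94 = ((-1 - 12 + 3*(1/3)) + 8)*94 = ((-1 - 12 + 1) + 8)*94 = (-12 + 8)*94 = -4*94 = -376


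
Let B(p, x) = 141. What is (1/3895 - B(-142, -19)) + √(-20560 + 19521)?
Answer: -549194/3895 + I*√1039 ≈ -141.0 + 32.234*I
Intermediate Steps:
(1/3895 - B(-142, -19)) + √(-20560 + 19521) = (1/3895 - 1*141) + √(-20560 + 19521) = (1/3895 - 141) + √(-1039) = -549194/3895 + I*√1039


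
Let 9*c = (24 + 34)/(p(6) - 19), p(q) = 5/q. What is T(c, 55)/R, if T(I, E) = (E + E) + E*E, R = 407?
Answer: 285/37 ≈ 7.7027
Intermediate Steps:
c = -116/327 (c = ((24 + 34)/(5/6 - 19))/9 = (58/(5*(1/6) - 19))/9 = (58/(5/6 - 19))/9 = (58/(-109/6))/9 = (58*(-6/109))/9 = (1/9)*(-348/109) = -116/327 ≈ -0.35474)
T(I, E) = E**2 + 2*E (T(I, E) = 2*E + E**2 = E**2 + 2*E)
T(c, 55)/R = (55*(2 + 55))/407 = (55*57)*(1/407) = 3135*(1/407) = 285/37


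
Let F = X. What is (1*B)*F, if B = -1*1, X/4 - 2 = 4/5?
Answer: -56/5 ≈ -11.200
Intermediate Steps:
X = 56/5 (X = 8 + 4*(4/5) = 8 + 16/5 = 56/5 ≈ 11.200)
F = 56/5 ≈ 11.200
B = -1
(1*B)*F = (1*(-1))*(56/5) = -1*56/5 = -56/5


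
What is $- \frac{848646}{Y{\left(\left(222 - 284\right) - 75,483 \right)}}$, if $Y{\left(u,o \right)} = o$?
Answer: $- \frac{282882}{161} \approx -1757.0$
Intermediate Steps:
$- \frac{848646}{Y{\left(\left(222 - 284\right) - 75,483 \right)}} = - \frac{848646}{483} = \left(-848646\right) \frac{1}{483} = - \frac{282882}{161}$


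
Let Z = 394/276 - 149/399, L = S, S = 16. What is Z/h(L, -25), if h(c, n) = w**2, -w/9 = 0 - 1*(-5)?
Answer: 6449/12388950 ≈ 0.00052054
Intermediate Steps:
w = -45 (w = -9*(0 - 1*(-5)) = -9*(0 + 5) = -9*5 = -45)
L = 16
Z = 6449/6118 (Z = 394*(1/276) - 149*1/399 = 197/138 - 149/399 = 6449/6118 ≈ 1.0541)
h(c, n) = 2025 (h(c, n) = (-45)**2 = 2025)
Z/h(L, -25) = (6449/6118)/2025 = (6449/6118)*(1/2025) = 6449/12388950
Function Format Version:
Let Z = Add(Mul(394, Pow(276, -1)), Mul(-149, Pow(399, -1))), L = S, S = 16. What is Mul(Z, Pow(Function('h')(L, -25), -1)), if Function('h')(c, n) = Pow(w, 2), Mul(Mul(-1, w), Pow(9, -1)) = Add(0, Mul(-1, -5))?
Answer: Rational(6449, 12388950) ≈ 0.00052054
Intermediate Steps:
w = -45 (w = Mul(-9, Add(0, Mul(-1, -5))) = Mul(-9, Add(0, 5)) = Mul(-9, 5) = -45)
L = 16
Z = Rational(6449, 6118) (Z = Add(Mul(394, Rational(1, 276)), Mul(-149, Rational(1, 399))) = Add(Rational(197, 138), Rational(-149, 399)) = Rational(6449, 6118) ≈ 1.0541)
Function('h')(c, n) = 2025 (Function('h')(c, n) = Pow(-45, 2) = 2025)
Mul(Z, Pow(Function('h')(L, -25), -1)) = Mul(Rational(6449, 6118), Pow(2025, -1)) = Mul(Rational(6449, 6118), Rational(1, 2025)) = Rational(6449, 12388950)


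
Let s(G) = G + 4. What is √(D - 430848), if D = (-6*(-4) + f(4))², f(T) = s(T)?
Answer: 16*I*√1679 ≈ 655.61*I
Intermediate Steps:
s(G) = 4 + G
f(T) = 4 + T
D = 1024 (D = (-6*(-4) + (4 + 4))² = (24 + 8)² = 32² = 1024)
√(D - 430848) = √(1024 - 430848) = √(-429824) = 16*I*√1679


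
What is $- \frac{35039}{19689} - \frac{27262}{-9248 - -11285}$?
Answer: $- \frac{202711987}{13368831} \approx -15.163$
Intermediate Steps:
$- \frac{35039}{19689} - \frac{27262}{-9248 - -11285} = \left(-35039\right) \frac{1}{19689} - \frac{27262}{-9248 + 11285} = - \frac{35039}{19689} - \frac{27262}{2037} = - \frac{202711987}{13368831}$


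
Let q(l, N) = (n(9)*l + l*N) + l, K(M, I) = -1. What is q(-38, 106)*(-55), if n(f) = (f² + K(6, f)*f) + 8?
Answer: 390830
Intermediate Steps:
n(f) = 8 + f² - f (n(f) = (f² - f) + 8 = 8 + f² - f)
q(l, N) = 81*l + N*l (q(l, N) = ((8 + 9² - 1*9)*l + l*N) + l = ((8 + 81 - 9)*l + N*l) + l = (80*l + N*l) + l = 81*l + N*l)
q(-38, 106)*(-55) = -38*(81 + 106)*(-55) = -38*187*(-55) = -7106*(-55) = 390830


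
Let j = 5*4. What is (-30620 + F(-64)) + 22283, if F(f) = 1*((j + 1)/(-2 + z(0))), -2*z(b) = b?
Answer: -16695/2 ≈ -8347.5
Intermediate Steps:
j = 20
z(b) = -b/2
F(f) = -21/2 (F(f) = 1*((20 + 1)/(-2 - ½*0)) = 1*(21/(-2 + 0)) = 1*(21/(-2)) = 1*(21*(-½)) = 1*(-21/2) = -21/2)
(-30620 + F(-64)) + 22283 = (-30620 - 21/2) + 22283 = -61261/2 + 22283 = -16695/2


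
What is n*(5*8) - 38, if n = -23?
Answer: -958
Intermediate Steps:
n*(5*8) - 38 = -115*8 - 38 = -23*40 - 38 = -920 - 38 = -958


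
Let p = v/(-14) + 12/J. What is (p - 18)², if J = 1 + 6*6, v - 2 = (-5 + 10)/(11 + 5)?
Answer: 21864058225/68690944 ≈ 318.30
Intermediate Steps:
v = 37/16 (v = 2 + (-5 + 10)/(11 + 5) = 2 + 5/16 = 37/16 ≈ 2.3125)
J = 37 (J = 1 + 36 = 37)
p = 1319/8288 (p = (37/16)/(-14) + 12/37 = (37/16)*(-1/14) + 12*(1/37) = -37/224 + 12/37 = 1319/8288 ≈ 0.15915)
(p - 18)² = (1319/8288 - 18)² = (-147865/8288)² = 21864058225/68690944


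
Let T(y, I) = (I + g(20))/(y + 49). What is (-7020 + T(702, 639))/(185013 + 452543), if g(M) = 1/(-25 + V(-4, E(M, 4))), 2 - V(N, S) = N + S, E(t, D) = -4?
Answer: -19767679/1795517085 ≈ -0.011009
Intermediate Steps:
V(N, S) = 2 - N - S (V(N, S) = 2 - (N + S) = 2 + (-N - S) = 2 - N - S)
g(M) = -1/15 (g(M) = 1/(-25 + (2 - 1*(-4) - 1*(-4))) = 1/(-25 + (2 + 4 + 4)) = 1/(-25 + 10) = 1/(-15) = -1/15)
T(y, I) = (-1/15 + I)/(49 + y) (T(y, I) = (I - 1/15)/(y + 49) = (-1/15 + I)/(49 + y))
(-7020 + T(702, 639))/(185013 + 452543) = (-7020 + (-1/15 + 639)/(49 + 702))/(185013 + 452543) = (-7020 + (9584/15)/751)/637556 = (-7020 + (1/751)*(9584/15))*(1/637556) = (-7020 + 9584/11265)*(1/637556) = -79070716/11265*1/637556 = -19767679/1795517085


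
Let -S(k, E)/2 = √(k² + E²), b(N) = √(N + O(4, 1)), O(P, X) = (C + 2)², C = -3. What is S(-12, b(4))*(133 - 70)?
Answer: -126*√149 ≈ -1538.0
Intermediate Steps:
O(P, X) = 1 (O(P, X) = (-3 + 2)² = (-1)² = 1)
b(N) = √(1 + N) (b(N) = √(N + 1) = √(1 + N))
S(k, E) = -2*√(E² + k²) (S(k, E) = -2*√(k² + E²) = -2*√(E² + k²))
S(-12, b(4))*(133 - 70) = (-2*√((√(1 + 4))² + (-12)²))*(133 - 70) = -2*√((√5)² + 144)*63 = -2*√(5 + 144)*63 = -2*√149*63 = -126*√149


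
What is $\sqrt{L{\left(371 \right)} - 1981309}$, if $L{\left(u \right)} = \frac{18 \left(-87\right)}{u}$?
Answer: $\frac{i \sqrt{272709933055}}{371} \approx 1407.6 i$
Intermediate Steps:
$L{\left(u \right)} = - \frac{1566}{u}$
$\sqrt{L{\left(371 \right)} - 1981309} = \sqrt{- \frac{1566}{371} - 1981309} = \sqrt{- \frac{735067205}{371}} = \frac{i \sqrt{272709933055}}{371}$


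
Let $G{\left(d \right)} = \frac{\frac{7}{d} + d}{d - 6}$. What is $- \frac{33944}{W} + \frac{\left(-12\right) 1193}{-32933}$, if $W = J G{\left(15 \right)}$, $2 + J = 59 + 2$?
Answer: $- \frac{18839692389}{56348363} \approx -334.34$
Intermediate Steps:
$J = 59$ ($J = -2 + \left(59 + 2\right) = -2 + 61 = 59$)
$G{\left(d \right)} = \frac{d + \frac{7}{d}}{-6 + d}$
$W = \frac{13688}{135}$ ($W = 59 \frac{7 + 15^{2}}{15 \left(-6 + 15\right)} = 59 \frac{7 + 225}{15 \cdot 9} = 59 \cdot \frac{1}{15} \cdot \frac{1}{9} \cdot 232 = 59 \cdot \frac{232}{135} = \frac{13688}{135} \approx 101.39$)
$- \frac{33944}{W} + \frac{\left(-12\right) 1193}{-32933} = - \frac{33944}{\frac{13688}{135}} + \frac{\left(-12\right) 1193}{-32933} = \left(-33944\right) \frac{135}{13688} - - \frac{14316}{32933} = - \frac{572805}{1711} + \frac{14316}{32933} = - \frac{18839692389}{56348363}$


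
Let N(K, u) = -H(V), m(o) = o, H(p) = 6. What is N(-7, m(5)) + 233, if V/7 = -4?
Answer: 227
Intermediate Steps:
V = -28 (V = 7*(-4) = -28)
N(K, u) = -6 (N(K, u) = -1*6 = -6)
N(-7, m(5)) + 233 = -6 + 233 = 227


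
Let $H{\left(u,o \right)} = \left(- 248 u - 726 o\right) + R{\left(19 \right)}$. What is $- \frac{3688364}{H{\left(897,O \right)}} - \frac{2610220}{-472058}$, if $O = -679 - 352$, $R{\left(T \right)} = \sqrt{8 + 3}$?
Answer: $- \frac{96797277457365010}{65315975316876181} + \frac{3688364 \sqrt{11}}{276728602489} \approx -1.4819$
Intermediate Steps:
$R{\left(T \right)} = \sqrt{11}$
$O = -1031$ ($O = -679 - 352 = -1031$)
$H{\left(u,o \right)} = \sqrt{11} - 726 o - 248 u$ ($H{\left(u,o \right)} = \left(- 248 u - 726 o\right) + \sqrt{11} = \left(- 726 o - 248 u\right) + \sqrt{11} = \sqrt{11} - 726 o - 248 u$)
$- \frac{3688364}{H{\left(897,O \right)}} - \frac{2610220}{-472058} = - \frac{3688364}{\sqrt{11} - -748506 - 222456} - \frac{2610220}{-472058} = - \frac{3688364}{\sqrt{11} + 748506 - 222456} - - \frac{1305110}{236029} = - \frac{3688364}{526050 + \sqrt{11}} + \frac{1305110}{236029} = \frac{1305110}{236029} - \frac{3688364}{526050 + \sqrt{11}}$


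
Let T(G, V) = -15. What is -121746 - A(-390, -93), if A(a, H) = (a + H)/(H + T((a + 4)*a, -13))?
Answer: -4383017/36 ≈ -1.2175e+5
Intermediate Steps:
A(a, H) = (H + a)/(-15 + H) (A(a, H) = (a + H)/(H - 15) = (H + a)/(-15 + H))
-121746 - A(-390, -93) = -121746 - (-93 - 390)/(-15 - 93) = -121746 - (-483)/(-108) = -121746 - (-1)*(-483)/108 = -121746 - 1*161/36 = -121746 - 161/36 = -4383017/36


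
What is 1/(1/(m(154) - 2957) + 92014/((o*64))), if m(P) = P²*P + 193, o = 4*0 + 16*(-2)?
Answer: -934272000/41975636369 ≈ -0.022257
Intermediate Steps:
o = -32 (o = 0 - 32 = -32)
m(P) = 193 + P³ (m(P) = P³ + 193 = 193 + P³)
1/(1/(m(154) - 2957) + 92014/((o*64))) = 1/(1/((193 + 154³) - 2957) + 92014/((-32*64))) = 1/(1/((193 + 3652264) - 2957) + 92014/(-2048)) = 1/(1/(3652457 - 2957) + 92014*(-1/2048)) = 1/(1/3649500 - 46007/1024) = 1/(-41975636369/934272000) = -934272000/41975636369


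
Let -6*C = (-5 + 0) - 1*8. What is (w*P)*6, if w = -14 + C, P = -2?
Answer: 142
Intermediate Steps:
C = 13/6 (C = -((-5 + 0) - 1*8)/6 = -(-5 - 8)/6 = -1/6*(-13) = 13/6 ≈ 2.1667)
w = -71/6 (w = -14 + 13/6 = -71/6 ≈ -11.833)
(w*P)*6 = -71/6*(-2)*6 = (71/3)*6 = 142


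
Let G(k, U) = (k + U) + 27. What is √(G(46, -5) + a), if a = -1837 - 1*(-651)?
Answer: I*√1118 ≈ 33.437*I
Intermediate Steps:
G(k, U) = 27 + U + k (G(k, U) = (U + k) + 27 = 27 + U + k)
a = -1186 (a = -1837 + 651 = -1186)
√(G(46, -5) + a) = √((27 - 5 + 46) - 1186) = √(68 - 1186) = √(-1118) = I*√1118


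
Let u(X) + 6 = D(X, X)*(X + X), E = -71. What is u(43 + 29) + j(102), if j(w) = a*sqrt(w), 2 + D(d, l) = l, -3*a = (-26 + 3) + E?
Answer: 10074 + 94*sqrt(102)/3 ≈ 10390.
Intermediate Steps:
a = 94/3 (a = -((-26 + 3) - 71)/3 = -(-23 - 71)/3 = -1/3*(-94) = 94/3 ≈ 31.333)
D(d, l) = -2 + l
u(X) = -6 + 2*X*(-2 + X) (u(X) = -6 + (-2 + X)*(X + X) = -6 + (-2 + X)*(2*X) = -6 + 2*X*(-2 + X))
j(w) = 94*sqrt(w)/3
u(43 + 29) + j(102) = (-6 + 2*(43 + 29)*(-2 + (43 + 29))) + 94*sqrt(102)/3 = (-6 + 2*72*(-2 + 72)) + 94*sqrt(102)/3 = (-6 + 2*72*70) + 94*sqrt(102)/3 = (-6 + 10080) + 94*sqrt(102)/3 = 10074 + 94*sqrt(102)/3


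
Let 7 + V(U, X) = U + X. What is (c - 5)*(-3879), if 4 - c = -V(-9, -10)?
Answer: 104733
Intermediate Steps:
V(U, X) = -7 + U + X (V(U, X) = -7 + (U + X) = -7 + U + X)
c = -22 (c = 4 - (-1)*(-7 - 9 - 10) = 4 - (-1)*(-26) = 4 - 1*26 = 4 - 26 = -22)
(c - 5)*(-3879) = (-22 - 5)*(-3879) = -27*(-3879) = 104733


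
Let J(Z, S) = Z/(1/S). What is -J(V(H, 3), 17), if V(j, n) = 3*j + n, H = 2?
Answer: -153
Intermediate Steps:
V(j, n) = n + 3*j
J(Z, S) = S*Z (J(Z, S) = Z*S = S*Z)
-J(V(H, 3), 17) = -17*(3 + 3*2) = -17*(3 + 6) = -17*9 = -1*153 = -153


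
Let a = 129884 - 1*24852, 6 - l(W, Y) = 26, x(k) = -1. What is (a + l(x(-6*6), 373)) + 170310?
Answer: 275322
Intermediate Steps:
l(W, Y) = -20 (l(W, Y) = 6 - 1*26 = 6 - 26 = -20)
a = 105032 (a = 129884 - 24852 = 105032)
(a + l(x(-6*6), 373)) + 170310 = (105032 - 20) + 170310 = 105012 + 170310 = 275322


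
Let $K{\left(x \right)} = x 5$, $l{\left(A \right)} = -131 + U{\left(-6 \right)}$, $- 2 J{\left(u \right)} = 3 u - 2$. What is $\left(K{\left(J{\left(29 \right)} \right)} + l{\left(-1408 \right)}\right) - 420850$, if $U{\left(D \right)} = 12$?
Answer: $- \frac{842363}{2} \approx -4.2118 \cdot 10^{5}$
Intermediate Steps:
$J{\left(u \right)} = 1 - \frac{3 u}{2}$ ($J{\left(u \right)} = - \frac{3 u - 2}{2} = - \frac{-2 + 3 u}{2} = 1 - \frac{3 u}{2}$)
$l{\left(A \right)} = -119$ ($l{\left(A \right)} = -131 + 12 = -119$)
$K{\left(x \right)} = 5 x$
$\left(K{\left(J{\left(29 \right)} \right)} + l{\left(-1408 \right)}\right) - 420850 = \left(5 \left(1 - \frac{87}{2}\right) - 119\right) - 420850 = \left(5 \left(- \frac{85}{2}\right) - 119\right) - 420850 = \left(- \frac{425}{2} - 119\right) - 420850 = - \frac{663}{2} - 420850 = - \frac{842363}{2}$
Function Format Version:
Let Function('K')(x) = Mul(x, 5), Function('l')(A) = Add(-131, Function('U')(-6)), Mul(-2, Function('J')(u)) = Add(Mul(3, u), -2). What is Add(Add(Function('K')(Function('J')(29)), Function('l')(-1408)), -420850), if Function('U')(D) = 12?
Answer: Rational(-842363, 2) ≈ -4.2118e+5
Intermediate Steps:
Function('J')(u) = Add(1, Mul(Rational(-3, 2), u)) (Function('J')(u) = Mul(Rational(-1, 2), Add(Mul(3, u), -2)) = Mul(Rational(-1, 2), Add(-2, Mul(3, u))) = Add(1, Mul(Rational(-3, 2), u)))
Function('l')(A) = -119 (Function('l')(A) = Add(-131, 12) = -119)
Function('K')(x) = Mul(5, x)
Add(Add(Function('K')(Function('J')(29)), Function('l')(-1408)), -420850) = Add(Add(Mul(5, Add(1, Mul(Rational(-3, 2), 29))), -119), -420850) = Add(Add(Mul(5, Add(1, Rational(-87, 2))), -119), -420850) = Add(Add(Mul(5, Rational(-85, 2)), -119), -420850) = Add(Add(Rational(-425, 2), -119), -420850) = Add(Rational(-663, 2), -420850) = Rational(-842363, 2)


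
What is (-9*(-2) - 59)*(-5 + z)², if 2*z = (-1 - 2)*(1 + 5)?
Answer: -8036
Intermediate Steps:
z = -9 (z = ((-1 - 2)*(1 + 5))/2 = (-3*6)/2 = (½)*(-18) = -9)
(-9*(-2) - 59)*(-5 + z)² = (-9*(-2) - 59)*(-5 - 9)² = (18 - 59)*(-14)² = -41*196 = -8036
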